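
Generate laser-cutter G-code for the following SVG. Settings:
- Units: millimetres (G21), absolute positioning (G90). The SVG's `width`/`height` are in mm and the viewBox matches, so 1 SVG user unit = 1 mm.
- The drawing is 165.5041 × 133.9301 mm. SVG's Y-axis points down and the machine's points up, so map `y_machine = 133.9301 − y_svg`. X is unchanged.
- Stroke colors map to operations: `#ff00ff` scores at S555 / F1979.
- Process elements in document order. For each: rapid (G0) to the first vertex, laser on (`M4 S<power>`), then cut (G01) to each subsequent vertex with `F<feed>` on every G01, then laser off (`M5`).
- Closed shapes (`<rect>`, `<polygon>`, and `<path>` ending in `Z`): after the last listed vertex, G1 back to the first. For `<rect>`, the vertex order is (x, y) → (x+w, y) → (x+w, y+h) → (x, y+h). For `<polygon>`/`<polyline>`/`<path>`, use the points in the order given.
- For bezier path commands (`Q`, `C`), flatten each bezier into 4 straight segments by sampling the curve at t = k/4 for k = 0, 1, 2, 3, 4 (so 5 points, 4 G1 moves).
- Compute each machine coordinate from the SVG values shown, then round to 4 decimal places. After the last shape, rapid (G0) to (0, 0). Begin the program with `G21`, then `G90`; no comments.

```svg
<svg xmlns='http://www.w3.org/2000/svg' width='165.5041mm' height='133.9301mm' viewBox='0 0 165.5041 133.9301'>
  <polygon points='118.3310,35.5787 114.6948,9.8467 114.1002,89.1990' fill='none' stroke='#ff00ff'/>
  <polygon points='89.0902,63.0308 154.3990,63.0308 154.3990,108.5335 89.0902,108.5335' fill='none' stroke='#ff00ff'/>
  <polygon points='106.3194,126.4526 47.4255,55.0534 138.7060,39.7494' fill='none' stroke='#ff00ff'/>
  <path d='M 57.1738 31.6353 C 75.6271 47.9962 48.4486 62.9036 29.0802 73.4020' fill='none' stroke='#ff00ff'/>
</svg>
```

G21
G90
G0 X118.3310 Y98.3514
M4 S555
G01 X114.6948 Y124.0834 F1979
G01 X114.1002 Y44.7311 F1979
G01 X118.3310 Y98.3514 F1979
M5
G0 X89.0902 Y70.8993
M4 S555
G01 X154.3990 Y70.8993 F1979
G01 X154.3990 Y25.3966 F1979
G01 X89.0902 Y25.3966 F1979
G01 X89.0902 Y70.8993 F1979
M5
G0 X106.3194 Y7.4775
M4 S555
G01 X47.4255 Y78.8767 F1979
G01 X138.7060 Y94.1807 F1979
G01 X106.3194 Y7.4775 F1979
M5
G0 X57.1738 Y102.2948
M4 S555
G01 X63.2928 Y90.3428 F1979
G01 X57.3101 Y79.2130 F1979
G01 X44.2359 Y69.1824 F1979
G01 X29.0802 Y60.5281 F1979
M5
G0 X0.0000 Y0.0000

1 u = 1 mm; y_m = 133.9301 − y.

[1] `<polygon>` closed polygon, #ff00ff→score S555 F1979: (118.3310,98.3514) → (114.6948,124.0834) → (114.1002,44.7311) → (118.3310,98.3514) (closed)

[2] `<polygon>` rectangle, #ff00ff→score S555 F1979: (89.0902,70.8993) → (154.3990,70.8993) → (154.3990,25.3966) → (89.0902,25.3966) → (89.0902,70.8993) (closed)

[3] `<polygon>` regular polygon, #ff00ff→score S555 F1979: (106.3194,7.4775) → (47.4255,78.8767) → (138.7060,94.1807) → (106.3194,7.4775) (closed)

[4] `<path>` cubic bezier, #ff00ff→score S555 F1979: (57.1738,102.2948) → (63.2928,90.3428) → (57.3101,79.2130) → (44.2359,69.1824) → (29.0802,60.5281)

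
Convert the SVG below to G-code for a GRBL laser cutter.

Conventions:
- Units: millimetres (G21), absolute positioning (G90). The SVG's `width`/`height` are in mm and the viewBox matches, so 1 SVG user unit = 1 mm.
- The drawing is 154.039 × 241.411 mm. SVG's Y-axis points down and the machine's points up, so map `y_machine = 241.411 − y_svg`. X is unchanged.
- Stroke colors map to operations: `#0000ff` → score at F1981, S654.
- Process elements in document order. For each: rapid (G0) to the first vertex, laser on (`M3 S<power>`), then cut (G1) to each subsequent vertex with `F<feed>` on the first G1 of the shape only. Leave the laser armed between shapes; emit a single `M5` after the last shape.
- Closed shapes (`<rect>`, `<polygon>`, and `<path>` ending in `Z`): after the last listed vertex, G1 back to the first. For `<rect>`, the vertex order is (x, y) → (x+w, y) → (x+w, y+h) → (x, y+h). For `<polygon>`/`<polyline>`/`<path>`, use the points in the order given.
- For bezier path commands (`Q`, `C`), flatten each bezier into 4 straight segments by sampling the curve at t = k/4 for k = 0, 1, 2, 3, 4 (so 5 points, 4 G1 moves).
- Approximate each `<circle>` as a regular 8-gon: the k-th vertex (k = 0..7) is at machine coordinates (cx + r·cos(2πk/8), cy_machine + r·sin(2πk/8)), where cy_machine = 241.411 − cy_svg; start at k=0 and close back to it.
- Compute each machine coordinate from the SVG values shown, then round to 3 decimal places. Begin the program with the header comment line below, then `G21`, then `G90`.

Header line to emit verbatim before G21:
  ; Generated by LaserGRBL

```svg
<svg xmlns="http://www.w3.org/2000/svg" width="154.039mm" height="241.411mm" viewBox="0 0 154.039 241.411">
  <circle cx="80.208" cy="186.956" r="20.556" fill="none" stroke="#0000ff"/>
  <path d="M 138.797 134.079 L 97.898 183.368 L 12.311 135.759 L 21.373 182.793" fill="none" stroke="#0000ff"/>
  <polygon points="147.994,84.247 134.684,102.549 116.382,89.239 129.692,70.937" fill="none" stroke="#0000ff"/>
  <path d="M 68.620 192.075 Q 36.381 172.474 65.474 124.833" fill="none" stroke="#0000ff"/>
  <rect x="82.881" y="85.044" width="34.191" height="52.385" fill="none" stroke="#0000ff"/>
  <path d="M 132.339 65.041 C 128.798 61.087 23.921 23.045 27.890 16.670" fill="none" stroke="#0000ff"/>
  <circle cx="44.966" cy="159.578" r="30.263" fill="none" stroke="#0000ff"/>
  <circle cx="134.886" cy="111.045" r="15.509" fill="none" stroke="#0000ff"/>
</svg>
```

; Generated by LaserGRBL
G21
G90
G0 X100.764 Y54.455
M3 S654
G1 X94.743 Y68.990 F1981
G1 X80.208 Y75.011
G1 X65.673 Y68.990
G1 X59.652 Y54.455
G1 X65.673 Y39.920
G1 X80.208 Y33.899
G1 X94.743 Y39.920
G1 X100.764 Y54.455
G0 X138.797 Y107.332
M3 S654
G1 X97.898 Y58.043 F1981
G1 X12.311 Y105.652
G1 X21.373 Y58.618
G0 X147.994 Y157.164
M3 S654
G1 X134.684 Y138.862 F1981
G1 X116.382 Y152.172
G1 X129.692 Y170.474
G1 X147.994 Y157.164
G0 X68.620 Y49.336
M3 S654
G1 X56.334 Y60.889 F1981
G1 X51.714 Y75.947
G1 X54.761 Y94.510
G1 X65.474 Y116.578
G0 X82.881 Y156.367
M3 S654
G1 X117.072 Y156.367 F1981
G1 X117.072 Y103.982
G1 X82.881 Y103.982
G1 X82.881 Y156.367
G0 X132.339 Y176.370
M3 S654
G1 X113.967 Y184.700 F1981
G1 X77.298 Y199.648
G1 X42.038 Y215.050
G1 X27.890 Y224.741
G0 X75.229 Y81.833
M3 S654
G1 X66.365 Y103.232 F1981
G1 X44.966 Y112.096
G1 X23.567 Y103.232
G1 X14.703 Y81.833
G1 X23.567 Y60.434
G1 X44.966 Y51.570
G1 X66.365 Y60.434
G1 X75.229 Y81.833
G0 X150.395 Y130.366
M3 S654
G1 X145.853 Y141.333 F1981
G1 X134.886 Y145.875
G1 X123.919 Y141.333
G1 X119.377 Y130.366
G1 X123.919 Y119.399
G1 X134.886 Y114.857
G1 X145.853 Y119.399
G1 X150.395 Y130.366
M5

1 u = 1 mm; y_m = 241.411 − y.

[1] `<circle>` circle, #0000ff→score S654 F1981: (100.764,54.455) → (94.743,68.990) → (80.208,75.011) → (65.673,68.990) → (59.652,54.455) → (65.673,39.920) → (80.208,33.899) → (94.743,39.920) → (100.764,54.455) (closed)

[2] `<path>` open polyline, #0000ff→score S654 F1981: (138.797,107.332) → (97.898,58.043) → (12.311,105.652) → (21.373,58.618)

[3] `<polygon>` regular polygon, #0000ff→score S654 F1981: (147.994,157.164) → (134.684,138.862) → (116.382,152.172) → (129.692,170.474) → (147.994,157.164) (closed)

[4] `<path>` quadratic bezier, #0000ff→score S654 F1981: (68.620,49.336) → (56.334,60.889) → (51.714,75.947) → (54.761,94.510) → (65.474,116.578)

[5] `<rect>` rectangle, #0000ff→score S654 F1981: (82.881,156.367) → (117.072,156.367) → (117.072,103.982) → (82.881,103.982) → (82.881,156.367) (closed)

[6] `<path>` cubic bezier, #0000ff→score S654 F1981: (132.339,176.370) → (113.967,184.700) → (77.298,199.648) → (42.038,215.050) → (27.890,224.741)

[7] `<circle>` circle, #0000ff→score S654 F1981: (75.229,81.833) → (66.365,103.232) → (44.966,112.096) → (23.567,103.232) → (14.703,81.833) → (23.567,60.434) → (44.966,51.570) → (66.365,60.434) → (75.229,81.833) (closed)

[8] `<circle>` circle, #0000ff→score S654 F1981: (150.395,130.366) → (145.853,141.333) → (134.886,145.875) → (123.919,141.333) → (119.377,130.366) → (123.919,119.399) → (134.886,114.857) → (145.853,119.399) → (150.395,130.366) (closed)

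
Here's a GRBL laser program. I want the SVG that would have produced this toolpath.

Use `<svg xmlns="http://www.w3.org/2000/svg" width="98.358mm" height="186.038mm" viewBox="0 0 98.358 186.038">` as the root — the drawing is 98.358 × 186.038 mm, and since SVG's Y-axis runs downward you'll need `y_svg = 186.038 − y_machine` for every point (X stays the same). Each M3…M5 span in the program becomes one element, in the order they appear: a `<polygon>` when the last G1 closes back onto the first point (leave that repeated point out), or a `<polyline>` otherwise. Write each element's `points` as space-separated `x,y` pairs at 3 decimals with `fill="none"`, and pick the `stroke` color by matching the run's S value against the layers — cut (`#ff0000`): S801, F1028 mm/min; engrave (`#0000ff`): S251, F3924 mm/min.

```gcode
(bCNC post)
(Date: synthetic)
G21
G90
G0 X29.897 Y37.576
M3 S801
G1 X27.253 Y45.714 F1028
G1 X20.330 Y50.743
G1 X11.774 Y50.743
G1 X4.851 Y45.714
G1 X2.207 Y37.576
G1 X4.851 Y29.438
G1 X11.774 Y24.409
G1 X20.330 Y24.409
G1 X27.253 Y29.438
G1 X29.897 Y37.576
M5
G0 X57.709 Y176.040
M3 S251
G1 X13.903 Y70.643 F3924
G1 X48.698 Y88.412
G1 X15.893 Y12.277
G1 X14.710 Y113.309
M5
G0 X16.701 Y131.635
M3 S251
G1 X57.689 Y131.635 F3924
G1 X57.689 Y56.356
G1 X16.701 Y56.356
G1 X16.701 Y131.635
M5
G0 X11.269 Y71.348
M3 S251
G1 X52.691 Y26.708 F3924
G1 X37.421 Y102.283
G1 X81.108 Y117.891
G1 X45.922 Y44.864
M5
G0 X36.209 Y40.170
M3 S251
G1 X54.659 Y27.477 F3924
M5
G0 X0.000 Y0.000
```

<svg xmlns="http://www.w3.org/2000/svg" width="98.358mm" height="186.038mm" viewBox="0 0 98.358 186.038">
  <polygon points="29.897,148.462 27.253,140.324 20.330,135.295 11.774,135.295 4.851,140.324 2.207,148.462 4.851,156.600 11.774,161.629 20.330,161.629 27.253,156.600" fill="none" stroke="#ff0000"/>
  <polyline points="57.709,9.998 13.903,115.395 48.698,97.626 15.893,173.761 14.710,72.729" fill="none" stroke="#0000ff"/>
  <polygon points="16.701,54.403 57.689,54.403 57.689,129.682 16.701,129.682" fill="none" stroke="#0000ff"/>
  <polyline points="11.269,114.690 52.691,159.330 37.421,83.755 81.108,68.147 45.922,141.174" fill="none" stroke="#0000ff"/>
  <polyline points="36.209,145.868 54.659,158.561" fill="none" stroke="#0000ff"/>
</svg>

Machine Y-up, SVG Y-down with viewBox height 186.038, so y_svg = 186.038 − y_machine; X carries over.

Run 1: power S801 maps to stroke `#ff0000` (cut). The run returns to its start, so emit a `<polygon>` with points (Y-flipped): 29.897,148.462 27.253,140.324 20.330,135.295 11.774,135.295 4.851,140.324 2.207,148.462 4.851,156.600 11.774,161.629 20.330,161.629 27.253,156.600.

Run 2: the run's S251 means `#0000ff` (engrave). The run is open, so emit a `<polyline>` with points (Y-flipped): 57.709,9.998 13.903,115.395 48.698,97.626 15.893,173.761 14.710,72.729.

Run 3: the run's S251 means `#0000ff` (engrave). The run returns to its start, so emit a `<polygon>` with points (Y-flipped): 16.701,54.403 57.689,54.403 57.689,129.682 16.701,129.682.

Run 4: S251 ⇒ engrave layer `#0000ff`. The run is open, so emit a `<polyline>` with points (Y-flipped): 11.269,114.690 52.691,159.330 37.421,83.755 81.108,68.147 45.922,141.174.

Run 5: the run's S251 means `#0000ff` (engrave). The run is open, so emit a `<polyline>` with points (Y-flipped): 36.209,145.868 54.659,158.561.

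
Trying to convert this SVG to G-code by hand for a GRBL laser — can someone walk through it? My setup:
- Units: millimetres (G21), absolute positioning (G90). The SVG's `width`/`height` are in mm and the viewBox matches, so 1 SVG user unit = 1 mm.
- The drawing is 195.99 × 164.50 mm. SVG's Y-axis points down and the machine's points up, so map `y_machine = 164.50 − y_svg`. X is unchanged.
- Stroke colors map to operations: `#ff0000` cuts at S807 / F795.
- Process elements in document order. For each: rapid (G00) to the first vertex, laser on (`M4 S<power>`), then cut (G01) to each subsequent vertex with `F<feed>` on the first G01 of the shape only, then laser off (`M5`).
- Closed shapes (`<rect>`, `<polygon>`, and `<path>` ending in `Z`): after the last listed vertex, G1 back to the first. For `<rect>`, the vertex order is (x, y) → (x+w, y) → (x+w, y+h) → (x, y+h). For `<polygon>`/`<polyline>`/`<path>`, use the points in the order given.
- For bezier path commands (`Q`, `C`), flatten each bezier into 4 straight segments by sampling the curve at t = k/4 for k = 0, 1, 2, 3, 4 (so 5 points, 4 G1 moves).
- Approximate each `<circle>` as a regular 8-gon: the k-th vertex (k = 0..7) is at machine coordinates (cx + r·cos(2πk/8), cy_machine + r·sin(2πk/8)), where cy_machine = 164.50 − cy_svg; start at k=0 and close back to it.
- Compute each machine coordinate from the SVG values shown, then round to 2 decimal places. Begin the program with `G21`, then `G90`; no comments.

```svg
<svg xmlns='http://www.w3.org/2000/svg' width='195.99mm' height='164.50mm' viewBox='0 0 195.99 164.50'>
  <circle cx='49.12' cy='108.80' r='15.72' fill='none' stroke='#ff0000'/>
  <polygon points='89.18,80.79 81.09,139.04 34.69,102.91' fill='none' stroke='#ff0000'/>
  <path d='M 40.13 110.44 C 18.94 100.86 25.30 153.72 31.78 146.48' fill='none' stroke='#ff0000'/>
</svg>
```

G21
G90
G00 X64.84 Y55.70
M4 S807
G01 X60.24 Y66.82 F795
G01 X49.12 Y71.42
G01 X38.00 Y66.82
G01 X33.40 Y55.70
G01 X38.00 Y44.58
G01 X49.12 Y39.98
G01 X60.24 Y44.58
G01 X64.84 Y55.70
M5
G00 X89.18 Y83.71
M4 S807
G01 X81.09 Y25.46 F795
G01 X34.69 Y61.59
G01 X89.18 Y83.71
M5
G00 X40.13 Y54.06
M4 S807
G01 X28.97 Y51.45 F795
G01 X25.58 Y36.92
G01 X27.37 Y21.94
G01 X31.78 Y18.02
M5

viewBox `0 0 195.99 164.50` with mm width/height → 1 unit = 1 mm. Flip: y_m = 164.50 − y_svg.

**Shape 1** — `<circle>` circle, stroke `#ff0000` → cut (S807, F795). Machine vertices: (64.84,55.70) → (60.24,66.82) → (49.12,71.42) → (38.00,66.82) → (33.40,55.70) → (38.00,44.58) → (49.12,39.98) → (60.24,44.58) → (64.84,55.70). Closed: final G1 returns to the first vertex.

**Shape 2** — `<polygon>` regular polygon, stroke `#ff0000` → cut (S807, F795). Machine vertices: (89.18,83.71) → (81.09,25.46) → (34.69,61.59) → (89.18,83.71). Closed: final G1 returns to the first vertex.

**Shape 3** — `<path>` cubic bezier, stroke `#ff0000` → cut (S807, F795). Control points (SVG): P0=(40.13,110.44), P1=(18.94,100.86), P2=(25.30,153.72), P3=(31.78,146.48); sampled at t=k/4. Machine vertices: (40.13,54.06) → (28.97,51.45) → (25.58,36.92) → (27.37,21.94) → (31.78,18.02). Open path.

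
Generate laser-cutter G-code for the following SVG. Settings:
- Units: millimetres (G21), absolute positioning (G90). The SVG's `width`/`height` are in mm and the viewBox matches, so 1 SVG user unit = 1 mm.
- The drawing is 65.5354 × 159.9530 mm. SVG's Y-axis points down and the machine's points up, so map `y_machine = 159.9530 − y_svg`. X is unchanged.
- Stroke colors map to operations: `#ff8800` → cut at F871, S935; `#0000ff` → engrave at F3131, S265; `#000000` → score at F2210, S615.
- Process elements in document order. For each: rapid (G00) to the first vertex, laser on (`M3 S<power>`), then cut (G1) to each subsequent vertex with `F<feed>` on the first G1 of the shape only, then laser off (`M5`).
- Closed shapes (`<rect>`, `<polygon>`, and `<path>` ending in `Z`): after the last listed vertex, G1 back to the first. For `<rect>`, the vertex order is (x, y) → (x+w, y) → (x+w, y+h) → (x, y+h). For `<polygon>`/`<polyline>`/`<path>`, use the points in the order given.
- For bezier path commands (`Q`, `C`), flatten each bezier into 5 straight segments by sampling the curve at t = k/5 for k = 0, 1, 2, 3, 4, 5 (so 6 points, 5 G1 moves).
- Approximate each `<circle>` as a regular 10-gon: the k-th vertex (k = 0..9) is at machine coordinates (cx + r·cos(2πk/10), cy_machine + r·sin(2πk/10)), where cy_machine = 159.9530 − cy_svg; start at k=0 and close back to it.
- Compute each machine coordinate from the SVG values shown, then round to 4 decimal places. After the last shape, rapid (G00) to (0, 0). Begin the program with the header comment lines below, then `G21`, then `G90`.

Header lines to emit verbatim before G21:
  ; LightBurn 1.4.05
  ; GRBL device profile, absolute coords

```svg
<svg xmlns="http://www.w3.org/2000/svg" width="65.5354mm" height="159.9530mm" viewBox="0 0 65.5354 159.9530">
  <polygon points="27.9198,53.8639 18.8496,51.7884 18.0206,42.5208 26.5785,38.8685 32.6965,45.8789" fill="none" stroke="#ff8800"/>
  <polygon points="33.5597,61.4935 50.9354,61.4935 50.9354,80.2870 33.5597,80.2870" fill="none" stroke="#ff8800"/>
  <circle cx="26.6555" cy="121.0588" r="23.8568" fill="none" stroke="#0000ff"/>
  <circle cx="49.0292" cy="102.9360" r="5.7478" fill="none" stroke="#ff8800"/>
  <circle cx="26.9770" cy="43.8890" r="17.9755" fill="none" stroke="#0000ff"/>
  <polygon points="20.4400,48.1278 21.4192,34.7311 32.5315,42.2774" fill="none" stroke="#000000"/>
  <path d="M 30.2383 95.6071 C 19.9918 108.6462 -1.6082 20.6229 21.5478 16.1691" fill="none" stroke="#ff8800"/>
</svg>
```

; LightBurn 1.4.05
; GRBL device profile, absolute coords
G21
G90
G00 X27.9198 Y106.0891
M3 S935
G1 X18.8496 Y108.1646 F871
G1 X18.0206 Y117.4322
G1 X26.5785 Y121.0845
G1 X32.6965 Y114.0741
G1 X27.9198 Y106.0891
M5
G00 X33.5597 Y98.4595
M3 S935
G1 X50.9354 Y98.4595 F871
G1 X50.9354 Y79.6660
G1 X33.5597 Y79.6660
G1 X33.5597 Y98.4595
M5
G00 X50.5123 Y38.8942
M3 S265
G1 X45.9561 Y52.9169 F3131
G1 X34.0277 Y61.5834
G1 X19.2833 Y61.5834
G1 X7.3549 Y52.9169
G1 X2.7987 Y38.8942
G1 X7.3549 Y24.8715
G1 X19.2833 Y16.2050
G1 X34.0277 Y16.2050
G1 X45.9561 Y24.8715
G1 X50.5123 Y38.8942
M5
G00 X54.7770 Y57.0170
M3 S935
G1 X53.6793 Y60.3955 F871
G1 X50.8054 Y62.4835
G1 X47.2530 Y62.4835
G1 X44.3791 Y60.3955
G1 X43.2814 Y57.0170
G1 X44.3791 Y53.6385
G1 X47.2530 Y51.5505
G1 X50.8054 Y51.5505
G1 X53.6793 Y53.6385
G1 X54.7770 Y57.0170
M5
G00 X44.9525 Y116.0640
M3 S265
G1 X41.5195 Y126.6297 F3131
G1 X32.5317 Y133.1597
G1 X21.4223 Y133.1597
G1 X12.4345 Y126.6297
G1 X9.0015 Y116.0640
G1 X12.4345 Y105.4983
G1 X21.4223 Y98.9683
G1 X32.5317 Y98.9683
G1 X41.5195 Y105.4983
G1 X44.9525 Y116.0640
M5
G00 X20.4400 Y111.8252
M3 S615
G1 X21.4192 Y125.2219 F2210
G1 X32.5315 Y117.6756
G1 X20.4400 Y111.8252
M5
G00 X30.2383 Y64.3459
M3 S935
G1 X23.1769 Y67.1729 F871
G1 X16.0838 Y85.3925
G1 X11.6525 Y110.1424
G1 X12.5760 Y132.5603
G1 X21.5478 Y143.7839
M5
G00 X0.0000 Y0.0000

Since the viewBox matches the mm dimensions, user units are millimetres directly. The only transform is the Y-flip y_m = 159.9530 − y_svg.

Shape 1 is a regular polygon drawn with `<polygon>`. Its stroke #ff8800 means cut at S935, F871. After flipping Y the toolpath is (27.9198,106.0891) → (18.8496,108.1646) → (18.0206,117.4322) → (26.5785,121.0845) → (32.6965,114.0741) → (27.9198,106.0891), returning to the start.

Shape 2 is a rectangle drawn with `<polygon>`. Its stroke #ff8800 means cut at S935, F871. After flipping Y the toolpath is (33.5597,98.4595) → (50.9354,98.4595) → (50.9354,79.6660) → (33.5597,79.6660) → (33.5597,98.4595), returning to the start.

Shape 3 is a circle drawn with `<circle>`. Its stroke #0000ff means engrave at S265, F3131. After flipping Y the toolpath is (50.5123,38.8942) → (45.9561,52.9169) → (34.0277,61.5834) → (19.2833,61.5834) → (7.3549,52.9169) → (2.7987,38.8942) → (7.3549,24.8715) → (19.2833,16.2050) → (34.0277,16.2050) → (45.9561,24.8715) → (50.5123,38.8942), returning to the start.

Shape 4 is a circle drawn with `<circle>`. Its stroke #ff8800 means cut at S935, F871. After flipping Y the toolpath is (54.7770,57.0170) → (53.6793,60.3955) → (50.8054,62.4835) → (47.2530,62.4835) → (44.3791,60.3955) → (43.2814,57.0170) → (44.3791,53.6385) → (47.2530,51.5505) → (50.8054,51.5505) → (53.6793,53.6385) → (54.7770,57.0170), returning to the start.

Shape 5 is a circle drawn with `<circle>`. Its stroke #0000ff means engrave at S265, F3131. After flipping Y the toolpath is (44.9525,116.0640) → (41.5195,126.6297) → (32.5317,133.1597) → (21.4223,133.1597) → (12.4345,126.6297) → (9.0015,116.0640) → (12.4345,105.4983) → (21.4223,98.9683) → (32.5317,98.9683) → (41.5195,105.4983) → (44.9525,116.0640), returning to the start.

Shape 6 is a regular polygon drawn with `<polygon>`. Its stroke #000000 means score at S615, F2210. After flipping Y the toolpath is (20.4400,111.8252) → (21.4192,125.2219) → (32.5315,117.6756) → (20.4400,111.8252), returning to the start.

Shape 7 is a cubic bezier drawn with `<path>`. Its stroke #ff8800 means cut at S935, F871. After flipping Y the toolpath is (30.2383,64.3459) → (23.1769,67.1729) → (16.0838,85.3925) → (11.6525,110.1424) → (12.5760,132.5603) → (21.5478,143.7839).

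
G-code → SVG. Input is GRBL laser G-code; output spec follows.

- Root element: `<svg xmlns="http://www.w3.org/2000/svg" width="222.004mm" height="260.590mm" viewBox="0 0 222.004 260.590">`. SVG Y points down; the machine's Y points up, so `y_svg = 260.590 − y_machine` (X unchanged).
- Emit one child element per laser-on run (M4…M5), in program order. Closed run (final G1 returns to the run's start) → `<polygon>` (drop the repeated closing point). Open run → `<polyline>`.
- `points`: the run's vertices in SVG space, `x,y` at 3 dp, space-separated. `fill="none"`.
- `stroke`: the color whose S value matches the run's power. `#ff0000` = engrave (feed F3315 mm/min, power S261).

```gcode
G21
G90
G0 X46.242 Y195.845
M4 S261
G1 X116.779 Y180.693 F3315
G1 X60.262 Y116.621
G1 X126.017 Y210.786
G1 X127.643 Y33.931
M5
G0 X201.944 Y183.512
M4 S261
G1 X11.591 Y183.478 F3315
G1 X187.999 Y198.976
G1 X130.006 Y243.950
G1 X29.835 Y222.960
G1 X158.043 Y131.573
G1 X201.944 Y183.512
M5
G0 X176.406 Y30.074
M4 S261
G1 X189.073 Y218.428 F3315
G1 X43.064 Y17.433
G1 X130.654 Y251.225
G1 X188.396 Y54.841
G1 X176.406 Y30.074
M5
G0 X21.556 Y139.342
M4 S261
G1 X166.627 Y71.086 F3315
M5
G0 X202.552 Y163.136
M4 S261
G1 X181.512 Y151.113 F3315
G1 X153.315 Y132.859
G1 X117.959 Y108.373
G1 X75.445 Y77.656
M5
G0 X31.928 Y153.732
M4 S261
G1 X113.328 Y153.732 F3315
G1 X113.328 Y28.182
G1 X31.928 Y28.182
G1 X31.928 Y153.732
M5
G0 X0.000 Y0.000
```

<svg xmlns="http://www.w3.org/2000/svg" width="222.004mm" height="260.590mm" viewBox="0 0 222.004 260.590">
  <polyline points="46.242,64.745 116.779,79.897 60.262,143.969 126.017,49.804 127.643,226.659" fill="none" stroke="#ff0000"/>
  <polygon points="201.944,77.078 11.591,77.112 187.999,61.614 130.006,16.640 29.835,37.630 158.043,129.017" fill="none" stroke="#ff0000"/>
  <polygon points="176.406,230.516 189.073,42.162 43.064,243.157 130.654,9.365 188.396,205.749" fill="none" stroke="#ff0000"/>
  <polyline points="21.556,121.248 166.627,189.504" fill="none" stroke="#ff0000"/>
  <polyline points="202.552,97.454 181.512,109.477 153.315,127.731 117.959,152.217 75.445,182.934" fill="none" stroke="#ff0000"/>
  <polygon points="31.928,106.858 113.328,106.858 113.328,232.408 31.928,232.408" fill="none" stroke="#ff0000"/>
</svg>

Each laser-on run becomes one SVG element. Flip Y back into SVG space with y_svg = 260.590 − y_machine. Every run uses S261, so all elements get stroke `#ff0000` (engrave).

Run 1: The run is open, so emit a `<polyline>` with points (Y-flipped): 46.242,64.745 116.779,79.897 60.262,143.969 126.017,49.804 127.643,226.659.

Run 2: The run returns to its start, so emit a `<polygon>` with points (Y-flipped): 201.944,77.078 11.591,77.112 187.999,61.614 130.006,16.640 29.835,37.630 158.043,129.017.

Run 3: The run returns to its start, so emit a `<polygon>` with points (Y-flipped): 176.406,230.516 189.073,42.162 43.064,243.157 130.654,9.365 188.396,205.749.

Run 4: The run is open, so emit a `<polyline>` with points (Y-flipped): 21.556,121.248 166.627,189.504.

Run 5: The run is open, so emit a `<polyline>` with points (Y-flipped): 202.552,97.454 181.512,109.477 153.315,127.731 117.959,152.217 75.445,182.934.

Run 6: The run returns to its start, so emit a `<polygon>` with points (Y-flipped): 31.928,106.858 113.328,106.858 113.328,232.408 31.928,232.408.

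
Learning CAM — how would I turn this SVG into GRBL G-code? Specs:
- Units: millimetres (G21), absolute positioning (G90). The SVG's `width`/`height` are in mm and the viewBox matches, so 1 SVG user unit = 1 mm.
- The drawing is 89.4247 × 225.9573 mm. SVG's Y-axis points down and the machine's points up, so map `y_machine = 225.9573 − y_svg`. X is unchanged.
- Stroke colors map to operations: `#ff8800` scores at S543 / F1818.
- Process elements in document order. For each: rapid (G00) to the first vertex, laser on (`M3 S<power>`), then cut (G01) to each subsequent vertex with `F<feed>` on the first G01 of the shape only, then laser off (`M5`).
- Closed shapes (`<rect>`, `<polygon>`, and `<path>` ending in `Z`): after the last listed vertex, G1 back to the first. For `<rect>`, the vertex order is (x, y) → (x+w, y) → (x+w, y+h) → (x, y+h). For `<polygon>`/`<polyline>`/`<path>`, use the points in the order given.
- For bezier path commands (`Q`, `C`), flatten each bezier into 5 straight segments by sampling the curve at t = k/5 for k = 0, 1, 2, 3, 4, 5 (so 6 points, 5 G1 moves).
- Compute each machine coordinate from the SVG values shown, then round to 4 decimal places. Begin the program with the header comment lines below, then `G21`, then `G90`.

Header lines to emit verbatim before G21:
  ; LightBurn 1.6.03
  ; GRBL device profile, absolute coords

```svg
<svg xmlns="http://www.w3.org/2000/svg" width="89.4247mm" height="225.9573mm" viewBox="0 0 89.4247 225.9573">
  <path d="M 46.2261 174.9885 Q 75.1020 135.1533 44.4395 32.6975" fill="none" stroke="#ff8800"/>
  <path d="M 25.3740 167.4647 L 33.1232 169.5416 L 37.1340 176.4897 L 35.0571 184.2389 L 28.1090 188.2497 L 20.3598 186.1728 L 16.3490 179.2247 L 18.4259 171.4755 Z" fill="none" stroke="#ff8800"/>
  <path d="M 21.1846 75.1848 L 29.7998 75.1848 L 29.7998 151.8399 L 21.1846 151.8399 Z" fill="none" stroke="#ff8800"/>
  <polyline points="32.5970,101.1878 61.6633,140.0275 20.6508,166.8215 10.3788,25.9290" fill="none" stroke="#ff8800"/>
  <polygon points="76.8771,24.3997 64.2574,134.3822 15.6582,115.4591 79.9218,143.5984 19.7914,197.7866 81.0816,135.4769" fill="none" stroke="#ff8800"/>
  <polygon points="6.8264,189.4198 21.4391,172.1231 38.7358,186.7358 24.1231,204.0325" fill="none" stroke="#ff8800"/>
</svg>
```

1 u = 1 mm; y_m = 225.9573 − y.

[1] `<path>` quadratic bezier, #ff8800→score S543 F1818: (46.2261,50.9688) → (55.3949,69.4077) → (59.8007,92.8563) → (59.4434,121.3145) → (54.3230,154.7823) → (44.4395,193.2598)

[2] `<path>` regular polygon, #ff8800→score S543 F1818: (25.3740,58.4926) → (33.1232,56.4157) → (37.1340,49.4676) → (35.0571,41.7184) → (28.1090,37.7076) → (20.3598,39.7845) → (16.3490,46.7326) → (18.4259,54.4818) → (25.3740,58.4926) (closed)

[3] `<path>` rectangle, #ff8800→score S543 F1818: (21.1846,150.7725) → (29.7998,150.7725) → (29.7998,74.1174) → (21.1846,74.1174) → (21.1846,150.7725) (closed)

[4] `<polyline>` open polyline, #ff8800→score S543 F1818: (32.5970,124.7695) → (61.6633,85.9298) → (20.6508,59.1358) → (10.3788,200.0283)

[5] `<polygon>` closed polygon, #ff8800→score S543 F1818: (76.8771,201.5576) → (64.2574,91.5751) → (15.6582,110.4982) → (79.9218,82.3589) → (19.7914,28.1707) → (81.0816,90.4804) → (76.8771,201.5576) (closed)

[6] `<polygon>` regular polygon, #ff8800→score S543 F1818: (6.8264,36.5375) → (21.4391,53.8342) → (38.7358,39.2215) → (24.1231,21.9248) → (6.8264,36.5375) (closed)

; LightBurn 1.6.03
; GRBL device profile, absolute coords
G21
G90
G00 X46.2261 Y50.9688
M3 S543
G01 X55.3949 Y69.4077 F1818
G01 X59.8007 Y92.8563
G01 X59.4434 Y121.3145
G01 X54.3230 Y154.7823
G01 X44.4395 Y193.2598
M5
G00 X25.3740 Y58.4926
M3 S543
G01 X33.1232 Y56.4157 F1818
G01 X37.1340 Y49.4676
G01 X35.0571 Y41.7184
G01 X28.1090 Y37.7076
G01 X20.3598 Y39.7845
G01 X16.3490 Y46.7326
G01 X18.4259 Y54.4818
G01 X25.3740 Y58.4926
M5
G00 X21.1846 Y150.7725
M3 S543
G01 X29.7998 Y150.7725 F1818
G01 X29.7998 Y74.1174
G01 X21.1846 Y74.1174
G01 X21.1846 Y150.7725
M5
G00 X32.5970 Y124.7695
M3 S543
G01 X61.6633 Y85.9298 F1818
G01 X20.6508 Y59.1358
G01 X10.3788 Y200.0283
M5
G00 X76.8771 Y201.5576
M3 S543
G01 X64.2574 Y91.5751 F1818
G01 X15.6582 Y110.4982
G01 X79.9218 Y82.3589
G01 X19.7914 Y28.1707
G01 X81.0816 Y90.4804
G01 X76.8771 Y201.5576
M5
G00 X6.8264 Y36.5375
M3 S543
G01 X21.4391 Y53.8342 F1818
G01 X38.7358 Y39.2215
G01 X24.1231 Y21.9248
G01 X6.8264 Y36.5375
M5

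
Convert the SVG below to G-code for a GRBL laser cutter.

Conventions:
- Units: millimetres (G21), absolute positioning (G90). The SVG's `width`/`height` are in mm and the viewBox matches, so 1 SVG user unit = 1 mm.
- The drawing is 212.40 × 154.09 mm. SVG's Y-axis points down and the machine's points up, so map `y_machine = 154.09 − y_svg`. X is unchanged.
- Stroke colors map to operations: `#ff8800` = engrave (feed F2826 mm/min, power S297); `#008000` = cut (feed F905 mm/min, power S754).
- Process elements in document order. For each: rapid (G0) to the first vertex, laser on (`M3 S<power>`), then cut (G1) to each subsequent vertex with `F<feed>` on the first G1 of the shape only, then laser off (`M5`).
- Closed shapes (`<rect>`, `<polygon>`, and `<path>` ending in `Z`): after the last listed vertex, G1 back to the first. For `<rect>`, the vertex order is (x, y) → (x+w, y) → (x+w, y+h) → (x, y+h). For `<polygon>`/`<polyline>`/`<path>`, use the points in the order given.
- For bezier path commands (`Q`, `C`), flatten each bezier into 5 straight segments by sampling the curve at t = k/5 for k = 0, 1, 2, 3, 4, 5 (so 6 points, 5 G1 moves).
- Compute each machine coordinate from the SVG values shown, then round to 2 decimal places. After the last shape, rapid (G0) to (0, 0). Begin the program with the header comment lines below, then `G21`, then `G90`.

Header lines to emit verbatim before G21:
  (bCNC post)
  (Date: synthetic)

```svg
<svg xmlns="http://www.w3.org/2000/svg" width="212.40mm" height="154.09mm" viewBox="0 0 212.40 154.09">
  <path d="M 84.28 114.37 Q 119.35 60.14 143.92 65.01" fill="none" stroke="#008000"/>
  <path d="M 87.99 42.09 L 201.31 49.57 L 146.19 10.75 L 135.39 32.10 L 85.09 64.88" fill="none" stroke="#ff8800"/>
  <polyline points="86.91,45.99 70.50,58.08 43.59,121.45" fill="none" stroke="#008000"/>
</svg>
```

viewBox `0 0 212.40 154.09` with mm width/height → 1 unit = 1 mm. Flip: y_m = 154.09 − y_svg.

**Shape 1** — `<path>` quadratic bezier, stroke `#008000` → cut (S754, F905). Control points (SVG): P0=(84.28,114.37), P1=(119.35,60.14), P2=(143.92,65.01); sampled at t=k/5. Machine vertices: (84.28,39.72) → (97.89,59.05) → (110.66,73.65) → (122.58,83.52) → (133.67,88.66) → (143.92,89.08). Open path.

**Shape 2** — `<path>` open polyline, stroke `#ff8800` → engrave (S297, F2826). Machine vertices: (87.99,112.00) → (201.31,104.52) → (146.19,143.34) → (135.39,121.99) → (85.09,89.21). Open path.

**Shape 3** — `<polyline>` open polyline, stroke `#008000` → cut (S754, F905). Machine vertices: (86.91,108.10) → (70.50,96.01) → (43.59,32.64). Open path.

(bCNC post)
(Date: synthetic)
G21
G90
G0 X84.28 Y39.72
M3 S754
G1 X97.89 Y59.05 F905
G1 X110.66 Y73.65
G1 X122.58 Y83.52
G1 X133.67 Y88.66
G1 X143.92 Y89.08
M5
G0 X87.99 Y112.00
M3 S297
G1 X201.31 Y104.52 F2826
G1 X146.19 Y143.34
G1 X135.39 Y121.99
G1 X85.09 Y89.21
M5
G0 X86.91 Y108.10
M3 S754
G1 X70.50 Y96.01 F905
G1 X43.59 Y32.64
M5
G0 X0.00 Y0.00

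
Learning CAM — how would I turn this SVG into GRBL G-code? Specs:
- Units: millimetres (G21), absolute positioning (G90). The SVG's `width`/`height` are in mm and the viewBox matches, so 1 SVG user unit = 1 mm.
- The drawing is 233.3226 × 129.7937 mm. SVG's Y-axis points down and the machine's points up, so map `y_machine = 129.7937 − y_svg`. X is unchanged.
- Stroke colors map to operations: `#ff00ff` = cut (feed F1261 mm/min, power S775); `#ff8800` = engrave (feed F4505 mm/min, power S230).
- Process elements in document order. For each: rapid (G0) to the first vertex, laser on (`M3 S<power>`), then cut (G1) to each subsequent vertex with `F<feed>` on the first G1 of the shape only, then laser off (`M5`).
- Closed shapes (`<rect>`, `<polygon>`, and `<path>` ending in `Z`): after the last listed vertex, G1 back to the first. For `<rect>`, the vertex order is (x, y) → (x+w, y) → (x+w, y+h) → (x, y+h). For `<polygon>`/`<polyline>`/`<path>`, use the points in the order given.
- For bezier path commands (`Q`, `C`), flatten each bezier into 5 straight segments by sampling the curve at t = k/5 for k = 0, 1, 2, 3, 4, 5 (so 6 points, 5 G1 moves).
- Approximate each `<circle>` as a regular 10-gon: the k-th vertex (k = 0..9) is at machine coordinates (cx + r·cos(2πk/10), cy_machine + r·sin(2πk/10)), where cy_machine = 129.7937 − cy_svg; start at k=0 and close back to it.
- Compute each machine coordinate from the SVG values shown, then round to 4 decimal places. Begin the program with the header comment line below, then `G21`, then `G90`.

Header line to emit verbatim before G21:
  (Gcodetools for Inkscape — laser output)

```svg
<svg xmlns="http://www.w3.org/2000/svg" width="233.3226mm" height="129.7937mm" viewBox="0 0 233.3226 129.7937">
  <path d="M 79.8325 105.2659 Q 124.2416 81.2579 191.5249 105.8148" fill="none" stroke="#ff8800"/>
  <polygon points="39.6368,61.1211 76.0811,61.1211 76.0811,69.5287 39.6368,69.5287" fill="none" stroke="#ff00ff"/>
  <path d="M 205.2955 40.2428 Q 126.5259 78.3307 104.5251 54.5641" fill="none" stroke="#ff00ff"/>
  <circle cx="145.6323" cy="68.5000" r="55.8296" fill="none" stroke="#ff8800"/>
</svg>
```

viewBox `0 0 233.3226 129.7937` with mm width/height → 1 unit = 1 mm. Flip: y_m = 129.7937 − y_svg.

**Shape 1** — `<path>` quadratic bezier, stroke `#ff8800` → engrave (S230, F4505). Control points (SVG): P0=(79.8325,105.2659), P1=(124.2416,81.2579), P2=(191.5249,105.8148); sampled at t=k/5. Machine vertices: (79.8325,24.5278) → (98.5111,32.1884) → (119.0197,35.9638) → (141.3581,35.8540) → (165.5265,31.8591) → (191.5249,23.9789). Open path.

**Shape 2** — `<polygon>` rectangle, stroke `#ff00ff` → cut (S775, F1261). Machine vertices: (39.6368,68.6726) → (76.0811,68.6726) → (76.0811,60.2650) → (39.6368,60.2650) → (39.6368,68.6726). Closed: final G1 returns to the first vertex.

**Shape 3** — `<path>` quadratic bezier, stroke `#ff00ff` → cut (S775, F1261). Control points (SVG): P0=(205.2955,40.2428), P1=(126.5259,78.3307), P2=(104.5251,54.5641); sampled at t=k/5. Machine vertices: (205.2955,89.5509) → (176.0584,76.7899) → (151.3628,68.9773) → (131.2087,66.1130) → (115.5962,68.1971) → (104.5251,75.2296). Open path.

**Shape 4** — `<circle>` circle, stroke `#ff8800` → engrave (S230, F4505). Machine vertices: (201.4619,61.2937) → (190.7994,94.1095) → (162.8846,114.3908) → (128.3800,114.3908) → (100.4652,94.1095) → (89.8027,61.2937) → (100.4652,28.4779) → (128.3800,8.1966) → (162.8846,8.1966) → (190.7994,28.4779) → (201.4619,61.2937). Closed: final G1 returns to the first vertex.

(Gcodetools for Inkscape — laser output)
G21
G90
G0 X79.8325 Y24.5278
M3 S230
G1 X98.5111 Y32.1884 F4505
G1 X119.0197 Y35.9638
G1 X141.3581 Y35.8540
G1 X165.5265 Y31.8591
G1 X191.5249 Y23.9789
M5
G0 X39.6368 Y68.6726
M3 S775
G1 X76.0811 Y68.6726 F1261
G1 X76.0811 Y60.2650
G1 X39.6368 Y60.2650
G1 X39.6368 Y68.6726
M5
G0 X205.2955 Y89.5509
M3 S775
G1 X176.0584 Y76.7899 F1261
G1 X151.3628 Y68.9773
G1 X131.2087 Y66.1130
G1 X115.5962 Y68.1971
G1 X104.5251 Y75.2296
M5
G0 X201.4619 Y61.2937
M3 S230
G1 X190.7994 Y94.1095 F4505
G1 X162.8846 Y114.3908
G1 X128.3800 Y114.3908
G1 X100.4652 Y94.1095
G1 X89.8027 Y61.2937
G1 X100.4652 Y28.4779
G1 X128.3800 Y8.1966
G1 X162.8846 Y8.1966
G1 X190.7994 Y28.4779
G1 X201.4619 Y61.2937
M5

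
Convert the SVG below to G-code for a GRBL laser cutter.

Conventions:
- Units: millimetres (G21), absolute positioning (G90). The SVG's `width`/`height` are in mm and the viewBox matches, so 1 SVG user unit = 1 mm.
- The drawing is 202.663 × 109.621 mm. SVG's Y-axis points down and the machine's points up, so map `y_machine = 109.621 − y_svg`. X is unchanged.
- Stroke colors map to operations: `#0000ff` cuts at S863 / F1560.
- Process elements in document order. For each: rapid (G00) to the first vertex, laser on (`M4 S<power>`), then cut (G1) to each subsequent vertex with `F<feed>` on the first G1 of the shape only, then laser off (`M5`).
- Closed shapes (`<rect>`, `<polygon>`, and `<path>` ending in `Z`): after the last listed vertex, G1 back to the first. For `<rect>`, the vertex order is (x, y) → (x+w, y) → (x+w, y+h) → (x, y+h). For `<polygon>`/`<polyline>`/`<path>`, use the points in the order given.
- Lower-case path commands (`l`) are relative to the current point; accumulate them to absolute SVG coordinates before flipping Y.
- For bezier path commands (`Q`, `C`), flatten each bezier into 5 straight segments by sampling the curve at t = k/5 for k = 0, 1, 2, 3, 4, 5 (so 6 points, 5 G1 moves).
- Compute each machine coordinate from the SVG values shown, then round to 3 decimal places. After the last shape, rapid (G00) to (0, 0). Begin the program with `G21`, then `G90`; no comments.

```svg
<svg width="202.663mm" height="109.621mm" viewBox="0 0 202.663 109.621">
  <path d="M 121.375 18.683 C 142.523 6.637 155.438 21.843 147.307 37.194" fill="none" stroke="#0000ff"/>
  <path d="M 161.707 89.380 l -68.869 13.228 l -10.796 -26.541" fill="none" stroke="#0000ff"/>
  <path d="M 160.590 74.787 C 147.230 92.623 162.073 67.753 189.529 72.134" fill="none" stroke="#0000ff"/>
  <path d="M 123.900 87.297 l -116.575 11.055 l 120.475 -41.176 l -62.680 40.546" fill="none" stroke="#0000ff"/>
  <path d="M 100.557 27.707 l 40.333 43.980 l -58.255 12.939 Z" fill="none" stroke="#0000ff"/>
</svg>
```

viewBox `0 0 202.663 109.621` with mm width/height → 1 unit = 1 mm. Flip: y_m = 109.621 − y_svg.

**Shape 1** — `<path>` cubic bezier, stroke `#0000ff` → cut (S863, F1560). Control points (SVG): P0=(121.375,18.683), P1=(142.523,6.637), P2=(155.438,21.843), P3=(147.307,37.194); sampled at t=k/5. Machine vertices: (121.375,90.938) → (132.973,95.112) → (141.981,94.047) → (147.782,89.044) → (149.763,81.403) → (147.307,72.427). Open path.

**Shape 2** — `<path>` open polyline, stroke `#0000ff` → cut (S863, F1560). Machine vertices: (161.707,20.241) → (92.838,7.013) → (82.042,33.554). Open path.

**Shape 3** — `<path>` cubic bezier, stroke `#0000ff` → cut (S863, F1560). Control points (SVG): P0=(160.590,74.787), P1=(147.230,92.623), P2=(162.073,67.753), P3=(189.529,72.134); sampled at t=k/5. Machine vertices: (160.590,34.834) → (155.834,28.681) → (157.098,29.324) → (163.634,33.309) → (174.694,37.181) → (189.529,37.487). Open path.

**Shape 4** — `<path>` open polyline, stroke `#0000ff` → cut (S863, F1560). Machine vertices: (123.900,22.324) → (7.325,11.269) → (127.800,52.445) → (65.120,11.899). Open path.

**Shape 5** — `<path>` regular polygon, stroke `#0000ff` → cut (S863, F1560). Machine vertices: (100.557,81.914) → (140.890,37.934) → (82.635,24.995) → (100.557,81.914). Closed: final G1 returns to the first vertex.

G21
G90
G00 X121.375 Y90.938
M4 S863
G1 X132.973 Y95.112 F1560
G1 X141.981 Y94.047
G1 X147.782 Y89.044
G1 X149.763 Y81.403
G1 X147.307 Y72.427
M5
G00 X161.707 Y20.241
M4 S863
G1 X92.838 Y7.013 F1560
G1 X82.042 Y33.554
M5
G00 X160.590 Y34.834
M4 S863
G1 X155.834 Y28.681 F1560
G1 X157.098 Y29.324
G1 X163.634 Y33.309
G1 X174.694 Y37.181
G1 X189.529 Y37.487
M5
G00 X123.900 Y22.324
M4 S863
G1 X7.325 Y11.269 F1560
G1 X127.800 Y52.445
G1 X65.120 Y11.899
M5
G00 X100.557 Y81.914
M4 S863
G1 X140.890 Y37.934 F1560
G1 X82.635 Y24.995
G1 X100.557 Y81.914
M5
G00 X0.000 Y0.000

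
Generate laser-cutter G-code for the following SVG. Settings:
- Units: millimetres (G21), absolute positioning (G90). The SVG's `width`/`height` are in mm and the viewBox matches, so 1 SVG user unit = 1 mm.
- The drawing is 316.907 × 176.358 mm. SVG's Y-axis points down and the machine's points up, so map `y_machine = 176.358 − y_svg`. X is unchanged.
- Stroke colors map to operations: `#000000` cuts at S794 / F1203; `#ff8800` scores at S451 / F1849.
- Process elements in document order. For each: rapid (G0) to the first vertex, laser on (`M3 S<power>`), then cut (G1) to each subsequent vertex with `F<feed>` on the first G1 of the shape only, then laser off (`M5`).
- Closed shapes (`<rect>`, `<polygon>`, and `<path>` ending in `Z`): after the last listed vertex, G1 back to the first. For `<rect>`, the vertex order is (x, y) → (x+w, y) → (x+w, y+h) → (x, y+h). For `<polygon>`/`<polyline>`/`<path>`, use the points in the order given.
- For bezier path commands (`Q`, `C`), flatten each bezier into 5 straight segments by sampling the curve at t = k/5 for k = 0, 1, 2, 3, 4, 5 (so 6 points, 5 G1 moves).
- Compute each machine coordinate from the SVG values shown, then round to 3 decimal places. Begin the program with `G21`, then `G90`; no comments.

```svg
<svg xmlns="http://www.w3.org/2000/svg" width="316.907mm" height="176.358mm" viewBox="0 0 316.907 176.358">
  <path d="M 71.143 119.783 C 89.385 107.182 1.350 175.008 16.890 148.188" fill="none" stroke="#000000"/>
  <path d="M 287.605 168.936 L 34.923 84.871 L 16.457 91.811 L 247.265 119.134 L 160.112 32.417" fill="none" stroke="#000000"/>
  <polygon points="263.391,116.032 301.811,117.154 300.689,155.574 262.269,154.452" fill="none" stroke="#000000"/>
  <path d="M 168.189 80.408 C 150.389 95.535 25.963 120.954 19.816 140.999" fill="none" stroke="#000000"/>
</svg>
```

G21
G90
G0 X71.143 Y56.575
M3 S794
G1 X71.014 Y55.885 F1203
G1 X55.451 Y44.296
G1 X34.527 Y30.211
G1 X18.316 Y22.035
G1 X16.890 Y28.170
M5
G0 X287.605 Y7.422
M3 S794
G1 X34.923 Y91.487 F1203
G1 X16.457 Y84.547
G1 X247.265 Y57.224
G1 X160.112 Y143.941
M5
G0 X263.391 Y60.326
M3 S794
G1 X301.811 Y59.204 F1203
G1 X300.689 Y20.784
G1 X262.269 Y21.906
G1 X263.391 Y60.326
M5
G0 X168.189 Y95.950
M3 S794
G1 X146.513 Y85.764 F1203
G1 X110.042 Y73.860
G1 X69.572 Y60.990
G1 X35.898 Y47.906
G1 X19.816 Y35.359
M5

Since the viewBox matches the mm dimensions, user units are millimetres directly. The only transform is the Y-flip y_m = 176.358 − y_svg.

Shape 1 is a cubic bezier drawn with `<path>`. Its stroke #000000 means cut at S794, F1203. After flipping Y the toolpath is (71.143,56.575) → (71.014,55.885) → (55.451,44.296) → (34.527,30.211) → (18.316,22.035) → (16.890,28.170).

Shape 2 is a open polyline drawn with `<path>`. Its stroke #000000 means cut at S794, F1203. After flipping Y the toolpath is (287.605,7.422) → (34.923,91.487) → (16.457,84.547) → (247.265,57.224) → (160.112,143.941).

Shape 3 is a regular polygon drawn with `<polygon>`. Its stroke #000000 means cut at S794, F1203. After flipping Y the toolpath is (263.391,60.326) → (301.811,59.204) → (300.689,20.784) → (262.269,21.906) → (263.391,60.326), returning to the start.

Shape 4 is a cubic bezier drawn with `<path>`. Its stroke #000000 means cut at S794, F1203. After flipping Y the toolpath is (168.189,95.950) → (146.513,85.764) → (110.042,73.860) → (69.572,60.990) → (35.898,47.906) → (19.816,35.359).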